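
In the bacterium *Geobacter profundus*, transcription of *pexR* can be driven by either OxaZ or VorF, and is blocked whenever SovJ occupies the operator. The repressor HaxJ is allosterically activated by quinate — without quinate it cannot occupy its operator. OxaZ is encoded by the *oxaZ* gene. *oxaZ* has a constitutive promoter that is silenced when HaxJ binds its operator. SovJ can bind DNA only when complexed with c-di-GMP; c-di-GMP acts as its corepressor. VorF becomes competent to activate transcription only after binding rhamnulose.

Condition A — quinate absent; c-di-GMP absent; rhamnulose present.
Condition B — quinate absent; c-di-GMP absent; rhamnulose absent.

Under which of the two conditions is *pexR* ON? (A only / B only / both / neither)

Condition A:
Quinate is absent, so HaxJ is inactive.
With no repressor bound, *oxaZ* is transcribed.
So OxaZ is produced and active.
c-di-GMP is absent, so SovJ is inactive.
Rhamnulose is present, so VorF is active.
Activator OxaZ is present, so *pexR* is transcribed.
→ *pexR* is ON in A.
Condition B:
Quinate is absent, so HaxJ is inactive.
With no repressor bound, *oxaZ* is transcribed.
So OxaZ is produced and active.
c-di-GMP is absent, so SovJ is inactive.
Rhamnulose is absent, so VorF is inactive.
Activator OxaZ is present, so *pexR* is transcribed.
→ *pexR* is ON in B.

both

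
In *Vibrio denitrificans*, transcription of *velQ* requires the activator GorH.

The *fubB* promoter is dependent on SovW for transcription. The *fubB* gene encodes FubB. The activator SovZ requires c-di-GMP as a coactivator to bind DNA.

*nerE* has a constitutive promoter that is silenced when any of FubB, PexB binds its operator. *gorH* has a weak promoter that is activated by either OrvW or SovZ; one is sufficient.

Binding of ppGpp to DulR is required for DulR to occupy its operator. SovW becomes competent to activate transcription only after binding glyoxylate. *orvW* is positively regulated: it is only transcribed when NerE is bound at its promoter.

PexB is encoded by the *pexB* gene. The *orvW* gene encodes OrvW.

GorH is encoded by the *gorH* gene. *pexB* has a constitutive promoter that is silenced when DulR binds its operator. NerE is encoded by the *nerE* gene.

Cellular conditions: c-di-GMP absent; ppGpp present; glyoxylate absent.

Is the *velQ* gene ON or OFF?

Glyoxylate is absent, so SovW is inactive.
Required activator SovW is absent, so *fubB* is not transcribed.
So FubB is not produced.
ppGpp is present, so DulR is active.
With repressor DulR bound, *pexB* is not transcribed.
So PexB is not produced.
With no repressor bound, *nerE* is transcribed.
So NerE is produced and active.
No repressor is bound and NerE is active, so *orvW* is transcribed.
So OrvW is produced and active.
c-di-GMP is absent, so SovZ is inactive.
Activator OrvW is present, so *gorH* is transcribed.
So GorH is produced and active.
No repressor is bound and GorH is active, so *velQ* is transcribed.

ON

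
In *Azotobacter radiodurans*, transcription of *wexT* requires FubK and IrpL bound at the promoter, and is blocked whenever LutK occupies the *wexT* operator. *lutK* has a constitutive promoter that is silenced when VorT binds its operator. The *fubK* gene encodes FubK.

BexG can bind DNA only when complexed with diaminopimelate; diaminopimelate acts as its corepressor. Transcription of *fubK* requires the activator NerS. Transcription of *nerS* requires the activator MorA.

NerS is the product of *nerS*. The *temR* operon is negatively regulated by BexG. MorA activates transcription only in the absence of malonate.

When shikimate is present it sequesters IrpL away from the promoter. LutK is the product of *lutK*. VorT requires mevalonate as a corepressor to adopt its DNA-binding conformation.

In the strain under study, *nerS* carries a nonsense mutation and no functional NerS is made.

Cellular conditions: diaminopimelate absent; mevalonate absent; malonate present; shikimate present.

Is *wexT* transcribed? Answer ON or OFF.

NerS is non-functional in this strain, so it has no effect.
Required activator NerS is absent, so *fubK* is not transcribed.
So FubK is not produced.
Mevalonate is absent, so VorT is inactive.
With no repressor bound, *lutK* is transcribed.
So LutK is produced and active.
Shikimate is present, so IrpL is inactive.
With repressor LutK bound, *wexT* is not transcribed.

OFF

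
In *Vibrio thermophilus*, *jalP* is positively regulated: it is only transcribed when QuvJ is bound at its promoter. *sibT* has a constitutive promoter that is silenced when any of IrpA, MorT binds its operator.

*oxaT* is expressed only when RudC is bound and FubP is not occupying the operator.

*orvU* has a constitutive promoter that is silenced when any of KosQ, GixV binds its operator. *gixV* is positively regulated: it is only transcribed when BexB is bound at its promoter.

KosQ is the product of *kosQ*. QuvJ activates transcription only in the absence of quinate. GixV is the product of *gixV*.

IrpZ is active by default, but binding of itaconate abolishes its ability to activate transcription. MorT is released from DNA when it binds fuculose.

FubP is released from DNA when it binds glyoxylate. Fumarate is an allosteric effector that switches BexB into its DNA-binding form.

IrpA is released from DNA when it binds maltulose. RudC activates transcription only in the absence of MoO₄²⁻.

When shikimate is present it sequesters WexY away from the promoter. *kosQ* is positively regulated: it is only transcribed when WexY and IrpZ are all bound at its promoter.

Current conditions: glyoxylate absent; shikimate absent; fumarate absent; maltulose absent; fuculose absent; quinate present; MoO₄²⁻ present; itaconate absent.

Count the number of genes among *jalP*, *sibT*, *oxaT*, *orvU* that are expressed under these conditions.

Quinate is present, so QuvJ is inactive.
Required activator QuvJ is absent, so *jalP* is not transcribed.
→ *jalP* is OFF.
Maltulose is absent, so IrpA is active.
Fuculose is absent, so MorT is active.
With repressor IrpA bound, *sibT* is not transcribed.
→ *sibT* is OFF.
Glyoxylate is absent, so FubP is active.
MoO₄²⁻ is present, so RudC is inactive.
With repressor FubP bound, *oxaT* is not transcribed.
→ *oxaT* is OFF.
Shikimate is absent, so WexY is active.
Itaconate is absent, so IrpZ is active.
No repressor is bound and WexY and IrpZ are active, so *kosQ* is transcribed.
So KosQ is produced and active.
Fumarate is absent, so BexB is inactive.
Required activator BexB is absent, so *gixV* is not transcribed.
So GixV is not produced.
With repressor KosQ bound, *orvU* is not transcribed.
→ *orvU* is OFF.
0 of the 4 genes are transcribed.

0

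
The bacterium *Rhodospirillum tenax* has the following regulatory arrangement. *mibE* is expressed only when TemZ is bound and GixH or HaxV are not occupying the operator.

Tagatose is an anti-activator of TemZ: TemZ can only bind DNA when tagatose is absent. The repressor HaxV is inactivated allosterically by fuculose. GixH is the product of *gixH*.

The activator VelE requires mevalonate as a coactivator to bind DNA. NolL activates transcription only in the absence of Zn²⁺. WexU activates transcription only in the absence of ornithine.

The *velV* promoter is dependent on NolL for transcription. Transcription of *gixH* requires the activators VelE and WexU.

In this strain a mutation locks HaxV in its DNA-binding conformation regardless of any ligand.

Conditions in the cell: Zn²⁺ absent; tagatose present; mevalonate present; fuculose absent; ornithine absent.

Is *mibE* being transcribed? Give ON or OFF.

OFF

Tagatose is present, so TemZ is inactive.
Mevalonate is present, so VelE is active.
Ornithine is absent, so WexU is active.
No repressor is bound and VelE and WexU are active, so *gixH* is transcribed.
So GixH is produced and active.
HaxV is constitutively active in this strain.
With repressor GixH bound, *mibE* is not transcribed.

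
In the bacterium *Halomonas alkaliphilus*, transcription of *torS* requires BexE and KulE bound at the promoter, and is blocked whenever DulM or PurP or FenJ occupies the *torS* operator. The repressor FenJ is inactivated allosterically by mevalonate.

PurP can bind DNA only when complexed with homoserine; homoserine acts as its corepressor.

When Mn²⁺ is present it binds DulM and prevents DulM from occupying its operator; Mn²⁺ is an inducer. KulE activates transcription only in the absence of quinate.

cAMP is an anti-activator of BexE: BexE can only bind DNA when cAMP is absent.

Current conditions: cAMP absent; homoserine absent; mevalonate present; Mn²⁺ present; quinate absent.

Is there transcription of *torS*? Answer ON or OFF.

cAMP is absent, so BexE is active.
Mn²⁺ is present, so DulM is inactive.
Homoserine is absent, so PurP is inactive.
Quinate is absent, so KulE is active.
Mevalonate is present, so FenJ is inactive.
No repressor is bound and BexE and KulE are active, so *torS* is transcribed.

ON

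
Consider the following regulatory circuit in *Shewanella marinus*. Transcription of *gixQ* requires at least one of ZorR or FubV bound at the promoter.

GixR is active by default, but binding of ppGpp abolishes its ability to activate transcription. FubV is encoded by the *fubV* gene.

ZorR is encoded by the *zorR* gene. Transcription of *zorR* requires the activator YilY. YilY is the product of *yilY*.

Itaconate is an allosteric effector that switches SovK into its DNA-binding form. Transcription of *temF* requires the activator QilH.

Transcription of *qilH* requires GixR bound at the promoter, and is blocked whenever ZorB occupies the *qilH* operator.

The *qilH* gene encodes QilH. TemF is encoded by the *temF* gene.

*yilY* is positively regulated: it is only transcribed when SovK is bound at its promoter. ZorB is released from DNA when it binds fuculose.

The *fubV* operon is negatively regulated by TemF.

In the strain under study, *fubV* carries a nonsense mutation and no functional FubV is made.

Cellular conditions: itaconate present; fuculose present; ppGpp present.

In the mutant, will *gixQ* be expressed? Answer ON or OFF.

ON

Itaconate is present, so SovK is active.
No repressor is bound and SovK is active, so *yilY* is transcribed.
So YilY is produced and active.
No repressor is bound and YilY is active, so *zorR* is transcribed.
So ZorR is produced and active.
FubV is non-functional in this strain, so it has no effect.
Activator ZorR is present, so *gixQ* is transcribed.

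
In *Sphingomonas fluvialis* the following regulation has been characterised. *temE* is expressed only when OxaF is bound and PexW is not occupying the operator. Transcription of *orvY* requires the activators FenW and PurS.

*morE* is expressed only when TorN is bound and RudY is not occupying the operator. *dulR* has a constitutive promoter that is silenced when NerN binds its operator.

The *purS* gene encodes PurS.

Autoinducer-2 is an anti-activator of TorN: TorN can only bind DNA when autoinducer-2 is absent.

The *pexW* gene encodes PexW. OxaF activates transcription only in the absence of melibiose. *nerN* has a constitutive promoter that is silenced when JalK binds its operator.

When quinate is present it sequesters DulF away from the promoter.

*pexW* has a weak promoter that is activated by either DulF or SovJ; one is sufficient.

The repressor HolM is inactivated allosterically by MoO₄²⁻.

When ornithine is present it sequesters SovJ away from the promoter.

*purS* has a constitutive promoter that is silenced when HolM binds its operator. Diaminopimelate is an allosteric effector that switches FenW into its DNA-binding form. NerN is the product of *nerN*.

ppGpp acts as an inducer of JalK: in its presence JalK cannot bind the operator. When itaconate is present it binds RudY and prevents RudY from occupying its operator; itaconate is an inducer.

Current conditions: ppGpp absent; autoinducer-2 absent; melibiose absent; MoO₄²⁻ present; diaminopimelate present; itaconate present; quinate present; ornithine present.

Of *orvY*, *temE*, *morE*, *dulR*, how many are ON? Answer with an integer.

4

Diaminopimelate is present, so FenW is active.
MoO₄²⁻ is present, so HolM is inactive.
With no repressor bound, *purS* is transcribed.
So PurS is produced and active.
No repressor is bound and FenW and PurS are active, so *orvY* is transcribed.
→ *orvY* is ON.
Quinate is present, so DulF is inactive.
Ornithine is present, so SovJ is inactive.
No activator is available at the *pexW* promoter, so *pexW* is not transcribed.
So PexW is not produced.
Melibiose is absent, so OxaF is active.
No repressor is bound and OxaF is active, so *temE* is transcribed.
→ *temE* is ON.
Autoinducer-2 is absent, so TorN is active.
Itaconate is present, so RudY is inactive.
No repressor is bound and TorN is active, so *morE* is transcribed.
→ *morE* is ON.
ppGpp is absent, so JalK is active.
With repressor JalK bound, *nerN* is not transcribed.
So NerN is not produced.
With no repressor bound, *dulR* is transcribed.
→ *dulR* is ON.
4 of the 4 genes are transcribed.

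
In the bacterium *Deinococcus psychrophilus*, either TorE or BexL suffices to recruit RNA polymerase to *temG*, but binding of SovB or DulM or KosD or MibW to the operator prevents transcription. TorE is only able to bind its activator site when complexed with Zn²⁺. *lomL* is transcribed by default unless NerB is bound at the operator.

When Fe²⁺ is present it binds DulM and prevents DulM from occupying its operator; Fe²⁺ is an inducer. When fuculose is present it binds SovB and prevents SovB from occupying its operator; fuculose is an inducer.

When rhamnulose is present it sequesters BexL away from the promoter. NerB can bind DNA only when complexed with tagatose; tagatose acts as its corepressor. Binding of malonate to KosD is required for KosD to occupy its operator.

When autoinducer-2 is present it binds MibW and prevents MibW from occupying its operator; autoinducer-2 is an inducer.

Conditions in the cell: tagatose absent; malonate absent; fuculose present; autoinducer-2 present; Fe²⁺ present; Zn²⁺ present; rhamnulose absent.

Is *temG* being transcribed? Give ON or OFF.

Zn²⁺ is present, so TorE is active.
Fuculose is present, so SovB is inactive.
Fe²⁺ is present, so DulM is inactive.
Malonate is absent, so KosD is inactive.
Rhamnulose is absent, so BexL is active.
Autoinducer-2 is present, so MibW is inactive.
Activator TorE is present, so *temG* is transcribed.

ON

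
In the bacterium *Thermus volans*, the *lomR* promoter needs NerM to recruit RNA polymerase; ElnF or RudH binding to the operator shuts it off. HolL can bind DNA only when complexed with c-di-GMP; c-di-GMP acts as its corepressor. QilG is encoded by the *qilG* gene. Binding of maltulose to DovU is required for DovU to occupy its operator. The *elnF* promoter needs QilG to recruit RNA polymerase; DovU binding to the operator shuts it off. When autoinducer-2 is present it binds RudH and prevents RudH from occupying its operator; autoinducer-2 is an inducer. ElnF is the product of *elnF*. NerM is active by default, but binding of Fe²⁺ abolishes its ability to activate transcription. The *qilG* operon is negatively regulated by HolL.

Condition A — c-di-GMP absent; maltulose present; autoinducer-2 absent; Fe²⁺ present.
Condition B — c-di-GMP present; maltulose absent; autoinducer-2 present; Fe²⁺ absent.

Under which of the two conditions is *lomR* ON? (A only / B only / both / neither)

Condition A:
c-di-GMP is absent, so HolL is inactive.
With no repressor bound, *qilG* is transcribed.
So QilG is produced and active.
Maltulose is present, so DovU is active.
With repressor DovU bound, *elnF* is not transcribed.
So ElnF is not produced.
Autoinducer-2 is absent, so RudH is active.
Fe²⁺ is present, so NerM is inactive.
With repressor RudH bound, *lomR* is not transcribed.
→ *lomR* is OFF in A.
Condition B:
c-di-GMP is present, so HolL is active.
With repressor HolL bound, *qilG* is not transcribed.
So QilG is not produced.
Maltulose is absent, so DovU is inactive.
Required activator QilG is absent, so *elnF* is not transcribed.
So ElnF is not produced.
Autoinducer-2 is present, so RudH is inactive.
Fe²⁺ is absent, so NerM is active.
No repressor is bound and NerM is active, so *lomR* is transcribed.
→ *lomR* is ON in B.

B only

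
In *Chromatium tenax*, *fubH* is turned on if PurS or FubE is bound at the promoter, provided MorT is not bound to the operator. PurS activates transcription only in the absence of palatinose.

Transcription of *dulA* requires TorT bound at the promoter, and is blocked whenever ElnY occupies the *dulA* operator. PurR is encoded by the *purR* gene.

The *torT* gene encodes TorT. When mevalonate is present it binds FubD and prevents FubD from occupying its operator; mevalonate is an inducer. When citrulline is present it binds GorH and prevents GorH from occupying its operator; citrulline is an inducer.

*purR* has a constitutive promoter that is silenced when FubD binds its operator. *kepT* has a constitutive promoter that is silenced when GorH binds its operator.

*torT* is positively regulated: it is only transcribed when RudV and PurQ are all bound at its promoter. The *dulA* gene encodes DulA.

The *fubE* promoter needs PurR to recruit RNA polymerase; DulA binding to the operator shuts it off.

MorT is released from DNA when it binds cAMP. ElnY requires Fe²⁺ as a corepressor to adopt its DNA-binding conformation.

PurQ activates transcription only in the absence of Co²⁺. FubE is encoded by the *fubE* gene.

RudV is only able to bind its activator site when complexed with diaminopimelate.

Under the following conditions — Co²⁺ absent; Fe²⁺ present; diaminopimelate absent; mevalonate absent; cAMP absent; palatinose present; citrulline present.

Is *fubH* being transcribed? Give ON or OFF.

OFF

Palatinose is present, so PurS is inactive.
cAMP is absent, so MorT is active.
Diaminopimelate is absent, so RudV is inactive.
Co²⁺ is absent, so PurQ is active.
Required activator RudV is absent, so *torT* is not transcribed.
So TorT is not produced.
Fe²⁺ is present, so ElnY is active.
With repressor ElnY bound, *dulA* is not transcribed.
So DulA is not produced.
Mevalonate is absent, so FubD is active.
With repressor FubD bound, *purR* is not transcribed.
So PurR is not produced.
Required activator PurR is absent, so *fubE* is not transcribed.
So FubE is not produced.
With repressor MorT bound, *fubH* is not transcribed.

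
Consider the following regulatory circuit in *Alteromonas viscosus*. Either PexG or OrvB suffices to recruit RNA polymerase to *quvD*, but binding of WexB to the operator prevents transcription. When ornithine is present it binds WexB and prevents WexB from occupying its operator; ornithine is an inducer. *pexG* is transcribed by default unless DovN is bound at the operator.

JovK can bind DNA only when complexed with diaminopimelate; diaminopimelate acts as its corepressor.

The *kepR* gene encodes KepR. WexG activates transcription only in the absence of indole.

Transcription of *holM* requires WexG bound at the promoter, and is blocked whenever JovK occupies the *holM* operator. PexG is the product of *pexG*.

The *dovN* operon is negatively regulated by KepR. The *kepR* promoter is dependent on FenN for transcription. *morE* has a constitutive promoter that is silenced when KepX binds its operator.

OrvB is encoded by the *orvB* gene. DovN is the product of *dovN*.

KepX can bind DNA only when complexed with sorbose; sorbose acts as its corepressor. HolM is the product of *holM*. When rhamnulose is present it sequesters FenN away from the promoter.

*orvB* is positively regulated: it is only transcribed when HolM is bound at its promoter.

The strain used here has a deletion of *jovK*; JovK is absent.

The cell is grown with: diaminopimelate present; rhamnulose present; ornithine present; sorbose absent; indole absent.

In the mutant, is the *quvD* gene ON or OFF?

Rhamnulose is present, so FenN is inactive.
Required activator FenN is absent, so *kepR* is not transcribed.
So KepR is not produced.
With no repressor bound, *dovN* is transcribed.
So DovN is produced and active.
With repressor DovN bound, *pexG* is not transcribed.
So PexG is not produced.
JovK is non-functional in this strain, so it has no effect.
Indole is absent, so WexG is active.
No repressor is bound and WexG is active, so *holM* is transcribed.
So HolM is produced and active.
No repressor is bound and HolM is active, so *orvB* is transcribed.
So OrvB is produced and active.
Ornithine is present, so WexB is inactive.
Activator OrvB is present, so *quvD* is transcribed.

ON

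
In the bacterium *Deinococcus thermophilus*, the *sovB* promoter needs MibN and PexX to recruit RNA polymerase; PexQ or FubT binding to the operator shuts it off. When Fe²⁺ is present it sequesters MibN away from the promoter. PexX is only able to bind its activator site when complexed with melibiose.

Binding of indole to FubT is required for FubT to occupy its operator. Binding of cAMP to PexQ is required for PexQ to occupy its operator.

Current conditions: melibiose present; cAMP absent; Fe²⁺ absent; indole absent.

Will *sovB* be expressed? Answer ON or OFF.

ON

Fe²⁺ is absent, so MibN is active.
cAMP is absent, so PexQ is inactive.
Melibiose is present, so PexX is active.
Indole is absent, so FubT is inactive.
No repressor is bound and MibN and PexX are active, so *sovB* is transcribed.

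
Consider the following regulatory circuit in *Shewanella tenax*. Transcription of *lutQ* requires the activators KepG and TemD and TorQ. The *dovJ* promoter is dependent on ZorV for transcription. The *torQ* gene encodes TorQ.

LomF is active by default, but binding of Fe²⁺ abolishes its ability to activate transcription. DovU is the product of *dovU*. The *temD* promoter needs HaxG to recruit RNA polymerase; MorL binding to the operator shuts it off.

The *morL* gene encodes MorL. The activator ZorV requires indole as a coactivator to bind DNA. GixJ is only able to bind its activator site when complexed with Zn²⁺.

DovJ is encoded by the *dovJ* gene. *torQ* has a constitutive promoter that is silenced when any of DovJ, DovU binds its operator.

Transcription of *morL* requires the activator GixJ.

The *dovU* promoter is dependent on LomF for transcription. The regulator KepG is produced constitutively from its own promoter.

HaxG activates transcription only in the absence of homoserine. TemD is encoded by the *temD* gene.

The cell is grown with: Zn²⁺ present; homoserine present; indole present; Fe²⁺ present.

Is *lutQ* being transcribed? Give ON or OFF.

OFF

KepG is produced constitutively and is active.
Zn²⁺ is present, so GixJ is active.
No repressor is bound and GixJ is active, so *morL* is transcribed.
So MorL is produced and active.
Homoserine is present, so HaxG is inactive.
With repressor MorL bound, *temD* is not transcribed.
So TemD is not produced.
Indole is present, so ZorV is active.
No repressor is bound and ZorV is active, so *dovJ* is transcribed.
So DovJ is produced and active.
Fe²⁺ is present, so LomF is inactive.
Required activator LomF is absent, so *dovU* is not transcribed.
So DovU is not produced.
With repressor DovJ bound, *torQ* is not transcribed.
So TorQ is not produced.
Required activator TemD is absent, so *lutQ* is not transcribed.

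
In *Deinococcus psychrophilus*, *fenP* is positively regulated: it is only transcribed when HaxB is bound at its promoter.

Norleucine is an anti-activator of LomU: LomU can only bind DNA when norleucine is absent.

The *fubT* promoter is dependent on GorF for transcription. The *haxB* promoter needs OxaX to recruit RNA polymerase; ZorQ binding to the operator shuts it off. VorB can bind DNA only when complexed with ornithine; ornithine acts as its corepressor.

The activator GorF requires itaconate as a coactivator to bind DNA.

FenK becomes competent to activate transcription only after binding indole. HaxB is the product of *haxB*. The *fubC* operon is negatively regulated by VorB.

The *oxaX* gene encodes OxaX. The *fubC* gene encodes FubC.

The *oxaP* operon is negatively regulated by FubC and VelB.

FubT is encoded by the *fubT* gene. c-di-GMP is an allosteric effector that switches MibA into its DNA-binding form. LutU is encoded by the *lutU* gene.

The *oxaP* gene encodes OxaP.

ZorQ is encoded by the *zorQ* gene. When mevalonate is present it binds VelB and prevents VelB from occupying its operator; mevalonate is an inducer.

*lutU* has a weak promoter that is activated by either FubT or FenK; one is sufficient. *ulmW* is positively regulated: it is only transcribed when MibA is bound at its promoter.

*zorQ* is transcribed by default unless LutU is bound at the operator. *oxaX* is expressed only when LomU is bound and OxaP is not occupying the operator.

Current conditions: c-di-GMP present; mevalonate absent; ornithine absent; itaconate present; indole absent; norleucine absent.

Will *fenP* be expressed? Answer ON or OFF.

Ornithine is absent, so VorB is inactive.
With no repressor bound, *fubC* is transcribed.
So FubC is produced and active.
Mevalonate is absent, so VelB is active.
With repressor FubC bound, *oxaP* is not transcribed.
So OxaP is not produced.
Norleucine is absent, so LomU is active.
No repressor is bound and LomU is active, so *oxaX* is transcribed.
So OxaX is produced and active.
Itaconate is present, so GorF is active.
No repressor is bound and GorF is active, so *fubT* is transcribed.
So FubT is produced and active.
Indole is absent, so FenK is inactive.
Activator FubT is present, so *lutU* is transcribed.
So LutU is produced and active.
With repressor LutU bound, *zorQ* is not transcribed.
So ZorQ is not produced.
No repressor is bound and OxaX is active, so *haxB* is transcribed.
So HaxB is produced and active.
No repressor is bound and HaxB is active, so *fenP* is transcribed.

ON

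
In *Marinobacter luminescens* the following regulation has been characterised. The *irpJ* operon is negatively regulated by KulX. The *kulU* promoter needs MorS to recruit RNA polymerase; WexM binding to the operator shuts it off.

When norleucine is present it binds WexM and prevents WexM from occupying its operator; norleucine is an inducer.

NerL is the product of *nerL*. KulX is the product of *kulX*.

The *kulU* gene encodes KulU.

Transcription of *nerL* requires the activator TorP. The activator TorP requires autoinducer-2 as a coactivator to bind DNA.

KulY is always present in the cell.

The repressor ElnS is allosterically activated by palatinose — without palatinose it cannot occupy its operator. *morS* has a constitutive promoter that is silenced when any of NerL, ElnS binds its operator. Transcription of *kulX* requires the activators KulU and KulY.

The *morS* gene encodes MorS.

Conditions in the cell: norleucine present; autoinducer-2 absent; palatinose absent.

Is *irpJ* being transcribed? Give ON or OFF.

Autoinducer-2 is absent, so TorP is inactive.
Required activator TorP is absent, so *nerL* is not transcribed.
So NerL is not produced.
Palatinose is absent, so ElnS is inactive.
With no repressor bound, *morS* is transcribed.
So MorS is produced and active.
Norleucine is present, so WexM is inactive.
No repressor is bound and MorS is active, so *kulU* is transcribed.
So KulU is produced and active.
KulY is produced constitutively and is active.
No repressor is bound and KulU and KulY are active, so *kulX* is transcribed.
So KulX is produced and active.
With repressor KulX bound, *irpJ* is not transcribed.

OFF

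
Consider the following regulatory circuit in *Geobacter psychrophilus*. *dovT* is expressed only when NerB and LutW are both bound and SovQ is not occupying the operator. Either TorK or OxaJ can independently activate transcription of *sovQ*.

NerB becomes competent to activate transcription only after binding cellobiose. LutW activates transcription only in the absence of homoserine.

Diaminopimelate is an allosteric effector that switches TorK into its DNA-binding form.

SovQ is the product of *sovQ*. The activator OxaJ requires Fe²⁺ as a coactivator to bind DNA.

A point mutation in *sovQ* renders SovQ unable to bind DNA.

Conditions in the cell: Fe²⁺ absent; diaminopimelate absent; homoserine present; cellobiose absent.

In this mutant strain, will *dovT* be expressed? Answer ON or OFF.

Cellobiose is absent, so NerB is inactive.
SovQ is non-functional in this strain, so it has no effect.
Homoserine is present, so LutW is inactive.
Required activator NerB is absent, so *dovT* is not transcribed.

OFF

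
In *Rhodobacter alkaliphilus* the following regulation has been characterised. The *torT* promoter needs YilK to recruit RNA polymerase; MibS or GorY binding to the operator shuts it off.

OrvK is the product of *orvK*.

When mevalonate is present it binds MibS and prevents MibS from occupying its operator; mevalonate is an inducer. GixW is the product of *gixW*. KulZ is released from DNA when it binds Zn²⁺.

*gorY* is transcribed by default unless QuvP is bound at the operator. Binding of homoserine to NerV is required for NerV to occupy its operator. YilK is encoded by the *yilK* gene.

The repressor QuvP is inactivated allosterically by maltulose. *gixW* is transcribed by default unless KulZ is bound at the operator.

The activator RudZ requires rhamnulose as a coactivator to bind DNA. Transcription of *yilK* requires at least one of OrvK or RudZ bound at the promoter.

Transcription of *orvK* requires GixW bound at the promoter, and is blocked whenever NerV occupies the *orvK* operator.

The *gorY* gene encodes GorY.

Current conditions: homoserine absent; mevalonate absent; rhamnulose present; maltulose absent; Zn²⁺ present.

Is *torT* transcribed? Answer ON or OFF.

Mevalonate is absent, so MibS is active.
Maltulose is absent, so QuvP is active.
With repressor QuvP bound, *gorY* is not transcribed.
So GorY is not produced.
Zn²⁺ is present, so KulZ is inactive.
With no repressor bound, *gixW* is transcribed.
So GixW is produced and active.
Homoserine is absent, so NerV is inactive.
No repressor is bound and GixW is active, so *orvK* is transcribed.
So OrvK is produced and active.
Rhamnulose is present, so RudZ is active.
Activator OrvK is present, so *yilK* is transcribed.
So YilK is produced and active.
With repressor MibS bound, *torT* is not transcribed.

OFF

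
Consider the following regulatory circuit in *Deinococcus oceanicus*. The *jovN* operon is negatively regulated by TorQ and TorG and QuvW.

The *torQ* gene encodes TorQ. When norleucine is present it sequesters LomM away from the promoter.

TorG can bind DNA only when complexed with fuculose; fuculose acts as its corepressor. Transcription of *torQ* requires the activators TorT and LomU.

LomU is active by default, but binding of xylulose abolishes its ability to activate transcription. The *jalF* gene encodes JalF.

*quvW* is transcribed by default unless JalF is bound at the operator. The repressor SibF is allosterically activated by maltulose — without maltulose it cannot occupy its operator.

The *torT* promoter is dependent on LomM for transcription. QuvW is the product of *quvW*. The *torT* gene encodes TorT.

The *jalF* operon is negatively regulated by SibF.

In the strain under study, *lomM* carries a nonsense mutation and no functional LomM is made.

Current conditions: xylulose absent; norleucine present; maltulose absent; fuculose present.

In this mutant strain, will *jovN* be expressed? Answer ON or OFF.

LomM is non-functional in this strain, so it has no effect.
Required activator LomM is absent, so *torT* is not transcribed.
So TorT is not produced.
Xylulose is absent, so LomU is active.
Required activator TorT is absent, so *torQ* is not transcribed.
So TorQ is not produced.
Fuculose is present, so TorG is active.
Maltulose is absent, so SibF is inactive.
With no repressor bound, *jalF* is transcribed.
So JalF is produced and active.
With repressor JalF bound, *quvW* is not transcribed.
So QuvW is not produced.
With repressor TorG bound, *jovN* is not transcribed.

OFF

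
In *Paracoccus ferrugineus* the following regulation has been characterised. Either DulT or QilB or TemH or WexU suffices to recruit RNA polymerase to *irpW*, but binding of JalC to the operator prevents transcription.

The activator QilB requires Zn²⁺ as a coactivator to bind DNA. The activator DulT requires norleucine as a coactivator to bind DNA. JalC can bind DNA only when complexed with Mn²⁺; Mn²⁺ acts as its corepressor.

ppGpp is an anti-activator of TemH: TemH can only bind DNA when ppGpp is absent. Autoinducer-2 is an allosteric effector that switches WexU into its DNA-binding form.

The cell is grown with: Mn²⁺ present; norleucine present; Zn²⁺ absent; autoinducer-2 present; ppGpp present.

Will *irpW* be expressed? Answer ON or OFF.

OFF

Norleucine is present, so DulT is active.
Zn²⁺ is absent, so QilB is inactive.
ppGpp is present, so TemH is inactive.
Mn²⁺ is present, so JalC is active.
Autoinducer-2 is present, so WexU is active.
With repressor JalC bound, *irpW* is not transcribed.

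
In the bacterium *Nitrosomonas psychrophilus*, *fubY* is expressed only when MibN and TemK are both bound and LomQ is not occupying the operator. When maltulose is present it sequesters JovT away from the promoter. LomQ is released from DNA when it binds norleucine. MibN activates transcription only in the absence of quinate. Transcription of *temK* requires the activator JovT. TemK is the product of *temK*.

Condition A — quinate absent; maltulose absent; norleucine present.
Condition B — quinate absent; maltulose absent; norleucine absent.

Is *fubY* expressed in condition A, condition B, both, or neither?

A only

Condition A:
Quinate is absent, so MibN is active.
Maltulose is absent, so JovT is active.
No repressor is bound and JovT is active, so *temK* is transcribed.
So TemK is produced and active.
Norleucine is present, so LomQ is inactive.
No repressor is bound and MibN and TemK are active, so *fubY* is transcribed.
→ *fubY* is ON in A.
Condition B:
Quinate is absent, so MibN is active.
Maltulose is absent, so JovT is active.
No repressor is bound and JovT is active, so *temK* is transcribed.
So TemK is produced and active.
Norleucine is absent, so LomQ is active.
With repressor LomQ bound, *fubY* is not transcribed.
→ *fubY* is OFF in B.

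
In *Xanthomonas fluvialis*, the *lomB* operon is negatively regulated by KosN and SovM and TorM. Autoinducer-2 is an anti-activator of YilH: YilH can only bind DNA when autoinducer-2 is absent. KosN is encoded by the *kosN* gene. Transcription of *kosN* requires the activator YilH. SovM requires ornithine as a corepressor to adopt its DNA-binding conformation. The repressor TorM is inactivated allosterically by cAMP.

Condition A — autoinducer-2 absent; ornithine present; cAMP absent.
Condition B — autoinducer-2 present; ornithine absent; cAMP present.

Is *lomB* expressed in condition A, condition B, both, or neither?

B only

Condition A:
Autoinducer-2 is absent, so YilH is active.
No repressor is bound and YilH is active, so *kosN* is transcribed.
So KosN is produced and active.
Ornithine is present, so SovM is active.
cAMP is absent, so TorM is active.
With repressor KosN bound, *lomB* is not transcribed.
→ *lomB* is OFF in A.
Condition B:
Autoinducer-2 is present, so YilH is inactive.
Required activator YilH is absent, so *kosN* is not transcribed.
So KosN is not produced.
Ornithine is absent, so SovM is inactive.
cAMP is present, so TorM is inactive.
With no repressor bound, *lomB* is transcribed.
→ *lomB* is ON in B.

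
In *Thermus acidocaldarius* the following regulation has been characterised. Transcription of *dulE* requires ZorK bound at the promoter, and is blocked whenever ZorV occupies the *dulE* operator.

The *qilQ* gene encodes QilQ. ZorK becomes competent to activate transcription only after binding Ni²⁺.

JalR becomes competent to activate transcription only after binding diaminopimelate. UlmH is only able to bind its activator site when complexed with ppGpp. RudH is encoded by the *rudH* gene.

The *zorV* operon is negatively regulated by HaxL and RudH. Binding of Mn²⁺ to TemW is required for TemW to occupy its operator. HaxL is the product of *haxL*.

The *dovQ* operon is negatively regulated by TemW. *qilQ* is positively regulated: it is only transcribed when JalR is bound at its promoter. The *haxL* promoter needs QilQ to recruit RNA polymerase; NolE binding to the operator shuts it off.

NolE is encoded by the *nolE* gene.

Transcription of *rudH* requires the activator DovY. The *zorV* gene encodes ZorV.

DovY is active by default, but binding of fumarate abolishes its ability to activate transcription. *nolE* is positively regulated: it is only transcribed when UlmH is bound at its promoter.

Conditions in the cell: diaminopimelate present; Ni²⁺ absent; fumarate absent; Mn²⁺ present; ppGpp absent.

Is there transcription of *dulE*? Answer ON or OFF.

OFF

Ni²⁺ is absent, so ZorK is inactive.
Diaminopimelate is present, so JalR is active.
No repressor is bound and JalR is active, so *qilQ* is transcribed.
So QilQ is produced and active.
ppGpp is absent, so UlmH is inactive.
Required activator UlmH is absent, so *nolE* is not transcribed.
So NolE is not produced.
No repressor is bound and QilQ is active, so *haxL* is transcribed.
So HaxL is produced and active.
Fumarate is absent, so DovY is active.
No repressor is bound and DovY is active, so *rudH* is transcribed.
So RudH is produced and active.
With repressor HaxL bound, *zorV* is not transcribed.
So ZorV is not produced.
Required activator ZorK is absent, so *dulE* is not transcribed.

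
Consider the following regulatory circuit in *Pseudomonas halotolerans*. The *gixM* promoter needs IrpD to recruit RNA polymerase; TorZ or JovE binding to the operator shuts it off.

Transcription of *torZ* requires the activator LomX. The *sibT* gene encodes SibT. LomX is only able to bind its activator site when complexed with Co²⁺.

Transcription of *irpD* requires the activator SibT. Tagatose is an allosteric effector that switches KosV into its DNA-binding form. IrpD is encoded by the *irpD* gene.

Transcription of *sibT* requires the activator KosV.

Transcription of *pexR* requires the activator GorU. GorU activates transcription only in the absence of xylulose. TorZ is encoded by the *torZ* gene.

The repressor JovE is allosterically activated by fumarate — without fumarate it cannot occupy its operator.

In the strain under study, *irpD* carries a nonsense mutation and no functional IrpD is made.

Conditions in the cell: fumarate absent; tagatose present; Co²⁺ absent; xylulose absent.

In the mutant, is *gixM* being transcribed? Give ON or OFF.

Co²⁺ is absent, so LomX is inactive.
Required activator LomX is absent, so *torZ* is not transcribed.
So TorZ is not produced.
IrpD is non-functional in this strain, so it has no effect.
Fumarate is absent, so JovE is inactive.
Required activator IrpD is absent, so *gixM* is not transcribed.

OFF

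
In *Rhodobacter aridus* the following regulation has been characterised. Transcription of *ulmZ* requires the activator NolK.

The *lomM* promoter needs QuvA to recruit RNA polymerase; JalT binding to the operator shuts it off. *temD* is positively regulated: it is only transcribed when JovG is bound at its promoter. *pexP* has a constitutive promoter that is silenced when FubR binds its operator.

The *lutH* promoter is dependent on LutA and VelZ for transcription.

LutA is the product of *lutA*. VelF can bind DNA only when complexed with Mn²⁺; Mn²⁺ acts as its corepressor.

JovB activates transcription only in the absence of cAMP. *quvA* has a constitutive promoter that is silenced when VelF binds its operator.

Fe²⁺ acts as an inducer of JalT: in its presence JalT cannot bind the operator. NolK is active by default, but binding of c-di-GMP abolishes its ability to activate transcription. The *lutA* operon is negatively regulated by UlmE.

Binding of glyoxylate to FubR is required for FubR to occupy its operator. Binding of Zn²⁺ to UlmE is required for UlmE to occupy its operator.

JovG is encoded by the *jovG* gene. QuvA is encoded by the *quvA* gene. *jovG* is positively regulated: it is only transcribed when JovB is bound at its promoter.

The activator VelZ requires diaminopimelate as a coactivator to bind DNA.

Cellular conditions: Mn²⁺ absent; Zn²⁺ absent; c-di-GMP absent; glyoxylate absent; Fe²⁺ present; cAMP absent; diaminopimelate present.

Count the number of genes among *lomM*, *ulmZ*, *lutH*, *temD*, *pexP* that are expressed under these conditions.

5

Fe²⁺ is present, so JalT is inactive.
Mn²⁺ is absent, so VelF is inactive.
With no repressor bound, *quvA* is transcribed.
So QuvA is produced and active.
No repressor is bound and QuvA is active, so *lomM* is transcribed.
→ *lomM* is ON.
c-di-GMP is absent, so NolK is active.
No repressor is bound and NolK is active, so *ulmZ* is transcribed.
→ *ulmZ* is ON.
Zn²⁺ is absent, so UlmE is inactive.
With no repressor bound, *lutA* is transcribed.
So LutA is produced and active.
Diaminopimelate is present, so VelZ is active.
No repressor is bound and LutA and VelZ are active, so *lutH* is transcribed.
→ *lutH* is ON.
cAMP is absent, so JovB is active.
No repressor is bound and JovB is active, so *jovG* is transcribed.
So JovG is produced and active.
No repressor is bound and JovG is active, so *temD* is transcribed.
→ *temD* is ON.
Glyoxylate is absent, so FubR is inactive.
With no repressor bound, *pexP* is transcribed.
→ *pexP* is ON.
5 of the 5 genes are transcribed.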